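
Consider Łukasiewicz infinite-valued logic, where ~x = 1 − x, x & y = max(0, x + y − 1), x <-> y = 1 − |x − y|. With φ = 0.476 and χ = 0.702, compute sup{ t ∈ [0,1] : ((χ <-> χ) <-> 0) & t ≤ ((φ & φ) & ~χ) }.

1.000

χ <-> χ = 1 − |0.702 − 0.702| = 1 − 0.000 = 1.000
(χ <-> χ) <-> 0 = 1 − |1.000 − 0.000| = 1 − 1.000 = 0.000
So the left factor is (χ <-> χ) <-> 0 = 0.000.
φ & φ = max(0, 0.476 + 0.476 − 1) = max(0, -0.048) = 0.000
~χ = 1 − 0.702 = 0.298
(φ & φ) & ~χ = max(0, 0.000 + 0.298 − 1) = max(0, -0.702) = 0.000
So the right-hand bound is (φ & φ) & ~χ = 0.000.
The residuum of the Łukasiewicz t-norm gives the supremum: min(1, 1 − 0.000 + 0.000).
1 − 0.000 + 0.000 = 1.000, so t = min(1, 1.000) = 1.000.
Check: 0.000 & 1.000 = max(0, 0.000) = 0.000 ≤ 0.000.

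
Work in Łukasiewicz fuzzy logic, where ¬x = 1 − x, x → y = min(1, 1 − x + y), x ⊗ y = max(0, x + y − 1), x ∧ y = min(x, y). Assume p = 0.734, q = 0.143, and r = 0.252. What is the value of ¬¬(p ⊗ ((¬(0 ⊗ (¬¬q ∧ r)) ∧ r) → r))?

0.734

¬q = 1 − 0.143 = 0.857
¬¬q = 1 − 0.857 = 0.143
¬¬q ∧ r = min(0.143, 0.252) = 0.143
0 ⊗ (¬¬q ∧ r) = max(0, 0.000 + 0.143 − 1) = max(0, -0.857) = 0.000
¬(0 ⊗ (¬¬q ∧ r)) = 1 − 0.000 = 1.000
¬(0 ⊗ (¬¬q ∧ r)) ∧ r = min(1.000, 0.252) = 0.252
(¬(0 ⊗ (¬¬q ∧ r)) ∧ r) → r = min(1, 1 − 0.252 + 0.252) = min(1, 1.000) = 1.000
p ⊗ ((¬(0 ⊗ (¬¬q ∧ r)) ∧ r) → r) = max(0, 0.734 + 1.000 − 1) = max(0, 0.734) = 0.734
¬(p ⊗ ((¬(0 ⊗ (¬¬q ∧ r)) ∧ r) → r)) = 1 − 0.734 = 0.266
¬¬(p ⊗ ((¬(0 ⊗ (¬¬q ∧ r)) ∧ r) → r)) = 1 − 0.266 = 0.734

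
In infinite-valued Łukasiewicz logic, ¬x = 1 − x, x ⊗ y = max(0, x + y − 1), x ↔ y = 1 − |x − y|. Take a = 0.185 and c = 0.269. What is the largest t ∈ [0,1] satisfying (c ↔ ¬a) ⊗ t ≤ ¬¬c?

¬a = 1 − 0.185 = 0.815
c ↔ ¬a = 1 − |0.269 − 0.815| = 1 − 0.546 = 0.454
So the left factor is c ↔ ¬a = 0.454.
¬c = 1 − 0.269 = 0.731
¬¬c = 1 − 0.731 = 0.269
So the right-hand bound is ¬¬c = 0.269.
The residuum of the Łukasiewicz t-norm gives the supremum: min(1, 1 − 0.454 + 0.269).
1 − 0.454 + 0.269 = 0.815, so t = min(1, 0.815) = 0.815.
Check: 0.454 ⊗ 0.815 = max(0, 0.269) = 0.269 ≤ 0.269.

0.815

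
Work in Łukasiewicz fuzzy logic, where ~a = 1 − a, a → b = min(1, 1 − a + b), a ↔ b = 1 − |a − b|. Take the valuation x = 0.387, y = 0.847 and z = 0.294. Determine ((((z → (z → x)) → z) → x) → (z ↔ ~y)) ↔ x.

z → x = min(1, 1 − 0.294 + 0.387) = min(1, 1.093) = 1.000
z → (z → x) = min(1, 1 − 0.294 + 1.000) = min(1, 1.706) = 1.000
(z → (z → x)) → z = min(1, 1 − 1.000 + 0.294) = min(1, 0.294) = 0.294
((z → (z → x)) → z) → x = min(1, 1 − 0.294 + 0.387) = min(1, 1.093) = 1.000
~y = 1 − 0.847 = 0.153
z ↔ ~y = 1 − |0.294 − 0.153| = 1 − 0.141 = 0.859
(((z → (z → x)) → z) → x) → (z ↔ ~y) = min(1, 1 − 1.000 + 0.859) = min(1, 0.859) = 0.859
((((z → (z → x)) → z) → x) → (z ↔ ~y)) ↔ x = 1 − |0.859 − 0.387| = 1 − 0.472 = 0.528

0.528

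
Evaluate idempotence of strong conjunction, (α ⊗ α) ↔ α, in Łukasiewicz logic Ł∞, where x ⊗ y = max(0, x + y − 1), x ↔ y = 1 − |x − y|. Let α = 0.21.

α ⊗ α = max(0, 0.21 + 0.21 − 1) = max(0, -0.58) = 0.00
(α ⊗ α) ↔ α = 1 − |0.00 − 0.21| = 1 − 0.21 = 0.79
(The value 0.79 < 1 shows this instance is not satisfied; fails in Ł∞ since a ⊗ a = max(0, 2a−1) ≠ a in general.)

0.79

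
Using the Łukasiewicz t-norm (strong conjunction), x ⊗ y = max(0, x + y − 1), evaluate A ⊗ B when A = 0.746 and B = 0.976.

A ⊗ B = max(0, 0.746 + 0.976 − 1) = max(0, 0.722) = 0.722
For comparison, the Gödel (minimum) t-norm min(x, y) would give 0.746.

0.722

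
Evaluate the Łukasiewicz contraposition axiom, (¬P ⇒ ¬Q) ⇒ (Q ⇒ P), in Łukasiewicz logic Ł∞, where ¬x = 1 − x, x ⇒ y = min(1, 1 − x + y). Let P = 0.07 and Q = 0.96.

1.00

¬P = 1 − 0.07 = 0.93
¬Q = 1 − 0.96 = 0.04
¬P ⇒ ¬Q = min(1, 1 − 0.93 + 0.04) = min(1, 0.11) = 0.11
Q ⇒ P = min(1, 1 − 0.96 + 0.07) = min(1, 0.11) = 0.11
(¬P ⇒ ¬Q) ⇒ (Q ⇒ P) = min(1, 1 − 0.11 + 0.11) = min(1, 1.00) = 1.00
(As expected: an axiom of Ł∞, always 1.)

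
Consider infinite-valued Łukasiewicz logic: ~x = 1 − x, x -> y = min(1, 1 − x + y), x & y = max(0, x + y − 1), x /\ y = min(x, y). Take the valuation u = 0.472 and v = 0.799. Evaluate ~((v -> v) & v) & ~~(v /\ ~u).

v -> v = min(1, 1 − 0.799 + 0.799) = min(1, 1.000) = 1.000
(v -> v) & v = max(0, 1.000 + 0.799 − 1) = max(0, 0.799) = 0.799
~((v -> v) & v) = 1 − 0.799 = 0.201
~u = 1 − 0.472 = 0.528
v /\ ~u = min(0.799, 0.528) = 0.528
~(v /\ ~u) = 1 − 0.528 = 0.472
~~(v /\ ~u) = 1 − 0.472 = 0.528
~((v -> v) & v) & ~~(v /\ ~u) = max(0, 0.201 + 0.528 − 1) = max(0, -0.271) = 0.000

0.000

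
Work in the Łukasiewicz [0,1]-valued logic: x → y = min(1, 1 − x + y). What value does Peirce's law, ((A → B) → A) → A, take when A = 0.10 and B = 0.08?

0.98

A → B = min(1, 1 − 0.10 + 0.08) = min(1, 0.98) = 0.98
(A → B) → A = min(1, 1 − 0.98 + 0.10) = min(1, 0.12) = 0.12
((A → B) → A) → A = min(1, 1 − 0.12 + 0.10) = min(1, 0.98) = 0.98
(The value 0.98 < 1 shows this instance is not satisfied; not a Ł∞-tautology in general.)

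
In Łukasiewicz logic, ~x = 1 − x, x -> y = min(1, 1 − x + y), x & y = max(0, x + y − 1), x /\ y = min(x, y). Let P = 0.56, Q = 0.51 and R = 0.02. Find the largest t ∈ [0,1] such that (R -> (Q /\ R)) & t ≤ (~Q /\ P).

0.49

Q /\ R = min(0.51, 0.02) = 0.02
R -> (Q /\ R) = min(1, 1 − 0.02 + 0.02) = min(1, 1.00) = 1.00
So the left factor is R -> (Q /\ R) = 1.00.
~Q = 1 − 0.51 = 0.49
~Q /\ P = min(0.49, 0.56) = 0.49
So the right-hand bound is ~Q /\ P = 0.49.
The residuum of the Łukasiewicz t-norm gives the supremum: min(1, 1 − 1.00 + 0.49).
1 − 1.00 + 0.49 = 0.49, so t = min(1, 0.49) = 0.49.
Check: 1.00 & 0.49 = max(0, 0.49) = 0.49 ≤ 0.49.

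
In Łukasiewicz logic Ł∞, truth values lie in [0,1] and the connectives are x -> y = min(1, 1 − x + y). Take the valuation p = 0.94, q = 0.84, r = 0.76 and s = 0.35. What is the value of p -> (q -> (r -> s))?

r -> s = min(1, 1 − 0.76 + 0.35) = min(1, 0.59) = 0.59
q -> (r -> s) = min(1, 1 − 0.84 + 0.59) = min(1, 0.75) = 0.75
p -> (q -> (r -> s)) = min(1, 1 − 0.94 + 0.75) = min(1, 0.81) = 0.81

0.81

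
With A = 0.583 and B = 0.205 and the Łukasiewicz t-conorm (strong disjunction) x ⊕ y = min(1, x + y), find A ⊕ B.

A ⊕ B = min(1, 0.583 + 0.205) = min(1, 0.788) = 0.788
For comparison, the Gödel t-conorm max(x, y) would give 0.583.

0.788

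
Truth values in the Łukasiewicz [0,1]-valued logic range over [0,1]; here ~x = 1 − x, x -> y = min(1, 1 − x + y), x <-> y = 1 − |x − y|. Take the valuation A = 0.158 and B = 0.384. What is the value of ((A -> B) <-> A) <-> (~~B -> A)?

0.384

A -> B = min(1, 1 − 0.158 + 0.384) = min(1, 1.226) = 1.000
(A -> B) <-> A = 1 − |1.000 − 0.158| = 1 − 0.842 = 0.158
~B = 1 − 0.384 = 0.616
~~B = 1 − 0.616 = 0.384
~~B -> A = min(1, 1 − 0.384 + 0.158) = min(1, 0.774) = 0.774
((A -> B) <-> A) <-> (~~B -> A) = 1 − |0.158 − 0.774| = 1 − 0.616 = 0.384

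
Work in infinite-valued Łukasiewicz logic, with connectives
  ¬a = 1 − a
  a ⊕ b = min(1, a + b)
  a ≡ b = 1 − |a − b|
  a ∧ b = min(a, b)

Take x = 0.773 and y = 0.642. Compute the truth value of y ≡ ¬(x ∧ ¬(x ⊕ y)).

x ⊕ y = min(1, 0.773 + 0.642) = min(1, 1.415) = 1.000
¬(x ⊕ y) = 1 − 1.000 = 0.000
x ∧ ¬(x ⊕ y) = min(0.773, 0.000) = 0.000
¬(x ∧ ¬(x ⊕ y)) = 1 − 0.000 = 1.000
y ≡ ¬(x ∧ ¬(x ⊕ y)) = 1 − |0.642 − 1.000| = 1 − 0.358 = 0.642

0.642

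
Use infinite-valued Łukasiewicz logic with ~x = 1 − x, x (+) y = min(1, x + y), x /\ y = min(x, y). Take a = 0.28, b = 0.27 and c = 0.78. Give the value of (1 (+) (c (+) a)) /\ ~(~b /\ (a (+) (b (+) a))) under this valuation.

c (+) a = min(1, 0.78 + 0.28) = min(1, 1.06) = 1.00
1 (+) (c (+) a) = min(1, 1.00 + 1.00) = min(1, 2.00) = 1.00
~b = 1 − 0.27 = 0.73
b (+) a = min(1, 0.27 + 0.28) = min(1, 0.55) = 0.55
a (+) (b (+) a) = min(1, 0.28 + 0.55) = min(1, 0.83) = 0.83
~b /\ (a (+) (b (+) a)) = min(0.73, 0.83) = 0.73
~(~b /\ (a (+) (b (+) a))) = 1 − 0.73 = 0.27
(1 (+) (c (+) a)) /\ ~(~b /\ (a (+) (b (+) a))) = min(1.00, 0.27) = 0.27

0.27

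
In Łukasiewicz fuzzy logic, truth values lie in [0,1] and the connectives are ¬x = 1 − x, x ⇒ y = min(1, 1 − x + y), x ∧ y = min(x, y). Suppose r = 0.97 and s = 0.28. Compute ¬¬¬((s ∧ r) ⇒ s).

0.00

s ∧ r = min(0.28, 0.97) = 0.28
(s ∧ r) ⇒ s = min(1, 1 − 0.28 + 0.28) = min(1, 1.00) = 1.00
¬((s ∧ r) ⇒ s) = 1 − 1.00 = 0.00
¬¬((s ∧ r) ⇒ s) = 1 − 0.00 = 1.00
¬¬¬((s ∧ r) ⇒ s) = 1 − 1.00 = 0.00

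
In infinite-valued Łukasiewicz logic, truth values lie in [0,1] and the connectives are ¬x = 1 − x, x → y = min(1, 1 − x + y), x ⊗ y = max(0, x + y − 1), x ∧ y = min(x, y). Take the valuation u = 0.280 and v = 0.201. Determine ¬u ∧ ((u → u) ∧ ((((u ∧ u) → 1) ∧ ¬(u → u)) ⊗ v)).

¬u = 1 − 0.280 = 0.720
u → u = min(1, 1 − 0.280 + 0.280) = min(1, 1.000) = 1.000
u ∧ u = min(0.280, 0.280) = 0.280
(u ∧ u) → 1 = min(1, 1 − 0.280 + 1.000) = min(1, 1.720) = 1.000
¬(u → u) = 1 − 1.000 = 0.000
((u ∧ u) → 1) ∧ ¬(u → u) = min(1.000, 0.000) = 0.000
(((u ∧ u) → 1) ∧ ¬(u → u)) ⊗ v = max(0, 0.000 + 0.201 − 1) = max(0, -0.799) = 0.000
(u → u) ∧ ((((u ∧ u) → 1) ∧ ¬(u → u)) ⊗ v) = min(1.000, 0.000) = 0.000
¬u ∧ ((u → u) ∧ ((((u ∧ u) → 1) ∧ ¬(u → u)) ⊗ v)) = min(0.720, 0.000) = 0.000

0.000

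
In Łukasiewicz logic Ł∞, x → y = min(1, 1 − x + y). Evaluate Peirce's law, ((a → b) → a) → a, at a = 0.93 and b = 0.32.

0.93

a → b = min(1, 1 − 0.93 + 0.32) = min(1, 0.39) = 0.39
(a → b) → a = min(1, 1 − 0.39 + 0.93) = min(1, 1.54) = 1.00
((a → b) → a) → a = min(1, 1 − 1.00 + 0.93) = min(1, 0.93) = 0.93
(The value 0.93 < 1 shows this instance is not satisfied; not a Ł∞-tautology in general.)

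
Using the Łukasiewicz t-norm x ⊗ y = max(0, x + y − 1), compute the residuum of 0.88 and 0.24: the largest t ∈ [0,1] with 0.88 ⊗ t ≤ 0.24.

0.36

The residuum of the Łukasiewicz t-norm gives the supremum: min(1, 1 − 0.88 + 0.24).
1 − 0.88 + 0.24 = 0.36, so t = min(1, 0.36) = 0.36.
Check: 0.88 ⊗ 0.36 = max(0, 0.24) = 0.24 ≤ 0.24.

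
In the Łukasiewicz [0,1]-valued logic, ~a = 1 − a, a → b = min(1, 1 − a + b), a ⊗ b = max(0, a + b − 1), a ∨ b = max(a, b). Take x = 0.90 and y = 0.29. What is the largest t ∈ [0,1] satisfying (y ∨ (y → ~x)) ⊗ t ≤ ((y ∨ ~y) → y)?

~x = 1 − 0.90 = 0.10
y → ~x = min(1, 1 − 0.29 + 0.10) = min(1, 0.81) = 0.81
y ∨ (y → ~x) = max(0.29, 0.81) = 0.81
So the left factor is y ∨ (y → ~x) = 0.81.
~y = 1 − 0.29 = 0.71
y ∨ ~y = max(0.29, 0.71) = 0.71
(y ∨ ~y) → y = min(1, 1 − 0.71 + 0.29) = min(1, 0.58) = 0.58
So the right-hand bound is (y ∨ ~y) → y = 0.58.
The residuum of the Łukasiewicz t-norm gives the supremum: min(1, 1 − 0.81 + 0.58).
1 − 0.81 + 0.58 = 0.77, so t = min(1, 0.77) = 0.77.
Check: 0.81 ⊗ 0.77 = max(0, 0.58) = 0.58 ≤ 0.58.

0.77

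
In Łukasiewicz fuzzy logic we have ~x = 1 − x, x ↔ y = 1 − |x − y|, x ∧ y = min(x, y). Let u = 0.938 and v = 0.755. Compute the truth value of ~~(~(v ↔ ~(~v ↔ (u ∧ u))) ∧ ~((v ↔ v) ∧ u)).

~v = 1 − 0.755 = 0.245
u ∧ u = min(0.938, 0.938) = 0.938
~v ↔ (u ∧ u) = 1 − |0.245 − 0.938| = 1 − 0.693 = 0.307
~(~v ↔ (u ∧ u)) = 1 − 0.307 = 0.693
v ↔ ~(~v ↔ (u ∧ u)) = 1 − |0.755 − 0.693| = 1 − 0.062 = 0.938
~(v ↔ ~(~v ↔ (u ∧ u))) = 1 − 0.938 = 0.062
v ↔ v = 1 − |0.755 − 0.755| = 1 − 0.000 = 1.000
(v ↔ v) ∧ u = min(1.000, 0.938) = 0.938
~((v ↔ v) ∧ u) = 1 − 0.938 = 0.062
~(v ↔ ~(~v ↔ (u ∧ u))) ∧ ~((v ↔ v) ∧ u) = min(0.062, 0.062) = 0.062
~(~(v ↔ ~(~v ↔ (u ∧ u))) ∧ ~((v ↔ v) ∧ u)) = 1 − 0.062 = 0.938
~~(~(v ↔ ~(~v ↔ (u ∧ u))) ∧ ~((v ↔ v) ∧ u)) = 1 − 0.938 = 0.062

0.062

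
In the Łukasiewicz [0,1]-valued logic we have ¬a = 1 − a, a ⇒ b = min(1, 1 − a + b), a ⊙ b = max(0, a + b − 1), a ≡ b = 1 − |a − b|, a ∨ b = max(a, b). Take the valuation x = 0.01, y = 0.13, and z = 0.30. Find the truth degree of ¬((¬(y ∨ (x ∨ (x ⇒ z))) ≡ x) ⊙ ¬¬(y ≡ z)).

x ⇒ z = min(1, 1 − 0.01 + 0.30) = min(1, 1.29) = 1.00
x ∨ (x ⇒ z) = max(0.01, 1.00) = 1.00
y ∨ (x ∨ (x ⇒ z)) = max(0.13, 1.00) = 1.00
¬(y ∨ (x ∨ (x ⇒ z))) = 1 − 1.00 = 0.00
¬(y ∨ (x ∨ (x ⇒ z))) ≡ x = 1 − |0.00 − 0.01| = 1 − 0.01 = 0.99
y ≡ z = 1 − |0.13 − 0.30| = 1 − 0.17 = 0.83
¬(y ≡ z) = 1 − 0.83 = 0.17
¬¬(y ≡ z) = 1 − 0.17 = 0.83
(¬(y ∨ (x ∨ (x ⇒ z))) ≡ x) ⊙ ¬¬(y ≡ z) = max(0, 0.99 + 0.83 − 1) = max(0, 0.82) = 0.82
¬((¬(y ∨ (x ∨ (x ⇒ z))) ≡ x) ⊙ ¬¬(y ≡ z)) = 1 − 0.82 = 0.18

0.18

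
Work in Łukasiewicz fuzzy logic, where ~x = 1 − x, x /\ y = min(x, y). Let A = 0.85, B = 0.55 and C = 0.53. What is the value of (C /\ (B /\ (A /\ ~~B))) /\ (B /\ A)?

~B = 1 − 0.55 = 0.45
~~B = 1 − 0.45 = 0.55
A /\ ~~B = min(0.85, 0.55) = 0.55
B /\ (A /\ ~~B) = min(0.55, 0.55) = 0.55
C /\ (B /\ (A /\ ~~B)) = min(0.53, 0.55) = 0.53
B /\ A = min(0.55, 0.85) = 0.55
(C /\ (B /\ (A /\ ~~B))) /\ (B /\ A) = min(0.53, 0.55) = 0.53

0.53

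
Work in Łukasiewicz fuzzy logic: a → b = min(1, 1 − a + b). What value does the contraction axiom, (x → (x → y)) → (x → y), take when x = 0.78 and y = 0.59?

x → y = min(1, 1 − 0.78 + 0.59) = min(1, 0.81) = 0.81
x → (x → y) = min(1, 1 − 0.78 + 0.81) = min(1, 1.03) = 1.00
(x → (x → y)) → (x → y) = min(1, 1 − 1.00 + 0.81) = min(1, 0.81) = 0.81
(The value 0.81 < 1 shows this instance is not satisfied; fails in Ł∞ (the t-norm is not idempotent).)

0.81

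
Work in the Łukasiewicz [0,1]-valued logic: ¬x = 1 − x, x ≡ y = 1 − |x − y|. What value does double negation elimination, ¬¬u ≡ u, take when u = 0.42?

¬u = 1 − 0.42 = 0.58
¬¬u = 1 − 0.58 = 0.42
¬¬u ≡ u = 1 − |0.42 − 0.42| = 1 − 0.00 = 1.00
(As expected: always 1 in Ł∞ since negation is involutive.)

1.00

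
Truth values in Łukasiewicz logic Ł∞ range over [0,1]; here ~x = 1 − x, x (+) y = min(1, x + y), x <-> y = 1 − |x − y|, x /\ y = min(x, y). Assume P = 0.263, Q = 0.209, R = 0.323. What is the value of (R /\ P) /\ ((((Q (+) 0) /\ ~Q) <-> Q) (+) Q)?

R /\ P = min(0.323, 0.263) = 0.263
Q (+) 0 = min(1, 0.209 + 0.000) = min(1, 0.209) = 0.209
~Q = 1 − 0.209 = 0.791
(Q (+) 0) /\ ~Q = min(0.209, 0.791) = 0.209
((Q (+) 0) /\ ~Q) <-> Q = 1 − |0.209 − 0.209| = 1 − 0.000 = 1.000
(((Q (+) 0) /\ ~Q) <-> Q) (+) Q = min(1, 1.000 + 0.209) = min(1, 1.209) = 1.000
(R /\ P) /\ ((((Q (+) 0) /\ ~Q) <-> Q) (+) Q) = min(0.263, 1.000) = 0.263

0.263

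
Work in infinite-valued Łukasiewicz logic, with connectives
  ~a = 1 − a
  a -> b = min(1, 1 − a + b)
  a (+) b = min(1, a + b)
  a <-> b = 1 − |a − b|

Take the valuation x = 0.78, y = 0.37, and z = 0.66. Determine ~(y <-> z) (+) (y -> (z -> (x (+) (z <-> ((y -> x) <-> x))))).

y <-> z = 1 − |0.37 − 0.66| = 1 − 0.29 = 0.71
~(y <-> z) = 1 − 0.71 = 0.29
y -> x = min(1, 1 − 0.37 + 0.78) = min(1, 1.41) = 1.00
(y -> x) <-> x = 1 − |1.00 − 0.78| = 1 − 0.22 = 0.78
z <-> ((y -> x) <-> x) = 1 − |0.66 − 0.78| = 1 − 0.12 = 0.88
x (+) (z <-> ((y -> x) <-> x)) = min(1, 0.78 + 0.88) = min(1, 1.66) = 1.00
z -> (x (+) (z <-> ((y -> x) <-> x))) = min(1, 1 − 0.66 + 1.00) = min(1, 1.34) = 1.00
y -> (z -> (x (+) (z <-> ((y -> x) <-> x)))) = min(1, 1 − 0.37 + 1.00) = min(1, 1.63) = 1.00
~(y <-> z) (+) (y -> (z -> (x (+) (z <-> ((y -> x) <-> x))))) = min(1, 0.29 + 1.00) = min(1, 1.29) = 1.00

1.00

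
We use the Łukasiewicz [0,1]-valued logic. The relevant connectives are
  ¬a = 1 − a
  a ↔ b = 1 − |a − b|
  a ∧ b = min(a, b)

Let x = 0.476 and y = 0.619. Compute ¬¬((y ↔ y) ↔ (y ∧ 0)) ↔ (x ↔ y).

y ↔ y = 1 − |0.619 − 0.619| = 1 − 0.000 = 1.000
y ∧ 0 = min(0.619, 0.000) = 0.000
(y ↔ y) ↔ (y ∧ 0) = 1 − |1.000 − 0.000| = 1 − 1.000 = 0.000
¬((y ↔ y) ↔ (y ∧ 0)) = 1 − 0.000 = 1.000
¬¬((y ↔ y) ↔ (y ∧ 0)) = 1 − 1.000 = 0.000
x ↔ y = 1 − |0.476 − 0.619| = 1 − 0.143 = 0.857
¬¬((y ↔ y) ↔ (y ∧ 0)) ↔ (x ↔ y) = 1 − |0.000 − 0.857| = 1 − 0.857 = 0.143

0.143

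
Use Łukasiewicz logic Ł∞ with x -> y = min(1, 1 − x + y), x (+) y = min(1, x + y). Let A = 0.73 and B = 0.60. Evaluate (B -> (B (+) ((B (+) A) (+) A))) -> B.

B (+) A = min(1, 0.60 + 0.73) = min(1, 1.33) = 1.00
(B (+) A) (+) A = min(1, 1.00 + 0.73) = min(1, 1.73) = 1.00
B (+) ((B (+) A) (+) A) = min(1, 0.60 + 1.00) = min(1, 1.60) = 1.00
B -> (B (+) ((B (+) A) (+) A)) = min(1, 1 − 0.60 + 1.00) = min(1, 1.40) = 1.00
(B -> (B (+) ((B (+) A) (+) A))) -> B = min(1, 1 − 1.00 + 0.60) = min(1, 0.60) = 0.60

0.60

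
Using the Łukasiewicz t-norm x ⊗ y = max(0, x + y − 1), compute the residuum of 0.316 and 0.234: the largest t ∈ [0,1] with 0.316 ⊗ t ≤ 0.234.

The residuum of the Łukasiewicz t-norm gives the supremum: min(1, 1 − 0.316 + 0.234).
1 − 0.316 + 0.234 = 0.918, so t = min(1, 0.918) = 0.918.
Check: 0.316 ⊗ 0.918 = max(0, 0.234) = 0.234 ≤ 0.234.

0.918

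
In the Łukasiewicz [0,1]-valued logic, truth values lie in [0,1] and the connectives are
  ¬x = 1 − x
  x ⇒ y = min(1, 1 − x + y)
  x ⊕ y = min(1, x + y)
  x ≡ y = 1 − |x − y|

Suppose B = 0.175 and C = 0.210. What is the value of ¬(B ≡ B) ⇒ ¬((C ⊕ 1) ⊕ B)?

1.000

B ≡ B = 1 − |0.175 − 0.175| = 1 − 0.000 = 1.000
¬(B ≡ B) = 1 − 1.000 = 0.000
C ⊕ 1 = min(1, 0.210 + 1.000) = min(1, 1.210) = 1.000
(C ⊕ 1) ⊕ B = min(1, 1.000 + 0.175) = min(1, 1.175) = 1.000
¬((C ⊕ 1) ⊕ B) = 1 − 1.000 = 0.000
¬(B ≡ B) ⇒ ¬((C ⊕ 1) ⊕ B) = min(1, 1 − 0.000 + 0.000) = min(1, 1.000) = 1.000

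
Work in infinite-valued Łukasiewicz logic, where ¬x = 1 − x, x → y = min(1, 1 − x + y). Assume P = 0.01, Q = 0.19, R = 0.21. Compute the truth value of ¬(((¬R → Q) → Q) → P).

¬R = 1 − 0.21 = 0.79
¬R → Q = min(1, 1 − 0.79 + 0.19) = min(1, 0.40) = 0.40
(¬R → Q) → Q = min(1, 1 − 0.40 + 0.19) = min(1, 0.79) = 0.79
((¬R → Q) → Q) → P = min(1, 1 − 0.79 + 0.01) = min(1, 0.22) = 0.22
¬(((¬R → Q) → Q) → P) = 1 − 0.22 = 0.78

0.78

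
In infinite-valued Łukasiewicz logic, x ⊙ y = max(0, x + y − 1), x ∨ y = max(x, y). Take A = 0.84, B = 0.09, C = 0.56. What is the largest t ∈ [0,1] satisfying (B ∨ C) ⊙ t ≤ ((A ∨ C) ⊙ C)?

B ∨ C = max(0.09, 0.56) = 0.56
So the left factor is B ∨ C = 0.56.
A ∨ C = max(0.84, 0.56) = 0.84
(A ∨ C) ⊙ C = max(0, 0.84 + 0.56 − 1) = max(0, 0.40) = 0.40
So the right-hand bound is (A ∨ C) ⊙ C = 0.40.
The residuum of the Łukasiewicz t-norm gives the supremum: min(1, 1 − 0.56 + 0.40).
1 − 0.56 + 0.40 = 0.84, so t = min(1, 0.84) = 0.84.
Check: 0.56 ⊙ 0.84 = max(0, 0.40) = 0.40 ≤ 0.40.

0.84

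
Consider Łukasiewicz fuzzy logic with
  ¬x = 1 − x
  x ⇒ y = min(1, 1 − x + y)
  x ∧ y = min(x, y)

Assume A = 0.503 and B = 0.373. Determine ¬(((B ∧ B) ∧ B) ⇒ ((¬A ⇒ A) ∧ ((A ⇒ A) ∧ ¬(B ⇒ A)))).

B ∧ B = min(0.373, 0.373) = 0.373
(B ∧ B) ∧ B = min(0.373, 0.373) = 0.373
¬A = 1 − 0.503 = 0.497
¬A ⇒ A = min(1, 1 − 0.497 + 0.503) = min(1, 1.006) = 1.000
A ⇒ A = min(1, 1 − 0.503 + 0.503) = min(1, 1.000) = 1.000
B ⇒ A = min(1, 1 − 0.373 + 0.503) = min(1, 1.130) = 1.000
¬(B ⇒ A) = 1 − 1.000 = 0.000
(A ⇒ A) ∧ ¬(B ⇒ A) = min(1.000, 0.000) = 0.000
(¬A ⇒ A) ∧ ((A ⇒ A) ∧ ¬(B ⇒ A)) = min(1.000, 0.000) = 0.000
((B ∧ B) ∧ B) ⇒ ((¬A ⇒ A) ∧ ((A ⇒ A) ∧ ¬(B ⇒ A))) = min(1, 1 − 0.373 + 0.000) = min(1, 0.627) = 0.627
¬(((B ∧ B) ∧ B) ⇒ ((¬A ⇒ A) ∧ ((A ⇒ A) ∧ ¬(B ⇒ A)))) = 1 − 0.627 = 0.373

0.373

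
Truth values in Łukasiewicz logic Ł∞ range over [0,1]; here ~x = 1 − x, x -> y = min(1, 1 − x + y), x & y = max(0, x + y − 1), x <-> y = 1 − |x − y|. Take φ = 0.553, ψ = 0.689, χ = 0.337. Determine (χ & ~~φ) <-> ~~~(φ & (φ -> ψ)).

~φ = 1 − 0.553 = 0.447
~~φ = 1 − 0.447 = 0.553
χ & ~~φ = max(0, 0.337 + 0.553 − 1) = max(0, -0.110) = 0.000
φ -> ψ = min(1, 1 − 0.553 + 0.689) = min(1, 1.136) = 1.000
φ & (φ -> ψ) = max(0, 0.553 + 1.000 − 1) = max(0, 0.553) = 0.553
~(φ & (φ -> ψ)) = 1 − 0.553 = 0.447
~~(φ & (φ -> ψ)) = 1 − 0.447 = 0.553
~~~(φ & (φ -> ψ)) = 1 − 0.553 = 0.447
(χ & ~~φ) <-> ~~~(φ & (φ -> ψ)) = 1 − |0.000 − 0.447| = 1 − 0.447 = 0.553

0.553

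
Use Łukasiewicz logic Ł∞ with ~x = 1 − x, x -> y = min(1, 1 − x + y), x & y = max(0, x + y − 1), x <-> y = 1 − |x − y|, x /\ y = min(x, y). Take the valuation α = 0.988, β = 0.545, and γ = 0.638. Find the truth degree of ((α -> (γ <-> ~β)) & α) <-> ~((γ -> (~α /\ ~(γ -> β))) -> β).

0.183

~β = 1 − 0.545 = 0.455
γ <-> ~β = 1 − |0.638 − 0.455| = 1 − 0.183 = 0.817
α -> (γ <-> ~β) = min(1, 1 − 0.988 + 0.817) = min(1, 0.829) = 0.829
(α -> (γ <-> ~β)) & α = max(0, 0.829 + 0.988 − 1) = max(0, 0.817) = 0.817
~α = 1 − 0.988 = 0.012
γ -> β = min(1, 1 − 0.638 + 0.545) = min(1, 0.907) = 0.907
~(γ -> β) = 1 − 0.907 = 0.093
~α /\ ~(γ -> β) = min(0.012, 0.093) = 0.012
γ -> (~α /\ ~(γ -> β)) = min(1, 1 − 0.638 + 0.012) = min(1, 0.374) = 0.374
(γ -> (~α /\ ~(γ -> β))) -> β = min(1, 1 − 0.374 + 0.545) = min(1, 1.171) = 1.000
~((γ -> (~α /\ ~(γ -> β))) -> β) = 1 − 1.000 = 0.000
((α -> (γ <-> ~β)) & α) <-> ~((γ -> (~α /\ ~(γ -> β))) -> β) = 1 − |0.817 − 0.000| = 1 − 0.817 = 0.183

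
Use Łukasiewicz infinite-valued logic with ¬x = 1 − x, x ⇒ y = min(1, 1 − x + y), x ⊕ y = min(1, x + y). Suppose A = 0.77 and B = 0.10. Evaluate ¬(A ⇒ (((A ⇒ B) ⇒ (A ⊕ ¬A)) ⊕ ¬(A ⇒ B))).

A ⇒ B = min(1, 1 − 0.77 + 0.10) = min(1, 0.33) = 0.33
¬A = 1 − 0.77 = 0.23
A ⊕ ¬A = min(1, 0.77 + 0.23) = min(1, 1.00) = 1.00
(A ⇒ B) ⇒ (A ⊕ ¬A) = min(1, 1 − 0.33 + 1.00) = min(1, 1.67) = 1.00
¬(A ⇒ B) = 1 − 0.33 = 0.67
((A ⇒ B) ⇒ (A ⊕ ¬A)) ⊕ ¬(A ⇒ B) = min(1, 1.00 + 0.67) = min(1, 1.67) = 1.00
A ⇒ (((A ⇒ B) ⇒ (A ⊕ ¬A)) ⊕ ¬(A ⇒ B)) = min(1, 1 − 0.77 + 1.00) = min(1, 1.23) = 1.00
¬(A ⇒ (((A ⇒ B) ⇒ (A ⊕ ¬A)) ⊕ ¬(A ⇒ B))) = 1 − 1.00 = 0.00

0.00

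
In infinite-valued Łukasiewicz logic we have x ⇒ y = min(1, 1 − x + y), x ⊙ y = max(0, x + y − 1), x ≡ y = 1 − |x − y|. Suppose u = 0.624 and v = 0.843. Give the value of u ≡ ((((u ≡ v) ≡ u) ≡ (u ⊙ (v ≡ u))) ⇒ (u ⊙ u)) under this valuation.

u ≡ v = 1 − |0.624 − 0.843| = 1 − 0.219 = 0.781
(u ≡ v) ≡ u = 1 − |0.781 − 0.624| = 1 − 0.157 = 0.843
v ≡ u = 1 − |0.843 − 0.624| = 1 − 0.219 = 0.781
u ⊙ (v ≡ u) = max(0, 0.624 + 0.781 − 1) = max(0, 0.405) = 0.405
((u ≡ v) ≡ u) ≡ (u ⊙ (v ≡ u)) = 1 − |0.843 − 0.405| = 1 − 0.438 = 0.562
u ⊙ u = max(0, 0.624 + 0.624 − 1) = max(0, 0.248) = 0.248
(((u ≡ v) ≡ u) ≡ (u ⊙ (v ≡ u))) ⇒ (u ⊙ u) = min(1, 1 − 0.562 + 0.248) = min(1, 0.686) = 0.686
u ≡ ((((u ≡ v) ≡ u) ≡ (u ⊙ (v ≡ u))) ⇒ (u ⊙ u)) = 1 − |0.624 − 0.686| = 1 − 0.062 = 0.938

0.938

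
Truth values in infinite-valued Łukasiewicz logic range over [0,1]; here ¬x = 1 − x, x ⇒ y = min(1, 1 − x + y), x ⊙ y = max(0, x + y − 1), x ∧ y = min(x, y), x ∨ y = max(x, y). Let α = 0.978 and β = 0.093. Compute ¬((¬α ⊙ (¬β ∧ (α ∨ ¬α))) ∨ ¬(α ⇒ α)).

¬α = 1 − 0.978 = 0.022
¬β = 1 − 0.093 = 0.907
α ∨ ¬α = max(0.978, 0.022) = 0.978
¬β ∧ (α ∨ ¬α) = min(0.907, 0.978) = 0.907
¬α ⊙ (¬β ∧ (α ∨ ¬α)) = max(0, 0.022 + 0.907 − 1) = max(0, -0.071) = 0.000
α ⇒ α = min(1, 1 − 0.978 + 0.978) = min(1, 1.000) = 1.000
¬(α ⇒ α) = 1 − 1.000 = 0.000
(¬α ⊙ (¬β ∧ (α ∨ ¬α))) ∨ ¬(α ⇒ α) = max(0.000, 0.000) = 0.000
¬((¬α ⊙ (¬β ∧ (α ∨ ¬α))) ∨ ¬(α ⇒ α)) = 1 − 0.000 = 1.000

1.000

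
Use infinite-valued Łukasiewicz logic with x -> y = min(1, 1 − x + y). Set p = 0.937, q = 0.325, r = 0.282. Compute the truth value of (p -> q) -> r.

p -> q = min(1, 1 − 0.937 + 0.325) = min(1, 0.388) = 0.388
(p -> q) -> r = min(1, 1 − 0.388 + 0.282) = min(1, 0.894) = 0.894

0.894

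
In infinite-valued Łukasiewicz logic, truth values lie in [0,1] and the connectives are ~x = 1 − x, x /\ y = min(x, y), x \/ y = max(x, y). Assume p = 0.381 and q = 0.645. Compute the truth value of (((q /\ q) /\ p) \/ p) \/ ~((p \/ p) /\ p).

q /\ q = min(0.645, 0.645) = 0.645
(q /\ q) /\ p = min(0.645, 0.381) = 0.381
((q /\ q) /\ p) \/ p = max(0.381, 0.381) = 0.381
p \/ p = max(0.381, 0.381) = 0.381
(p \/ p) /\ p = min(0.381, 0.381) = 0.381
~((p \/ p) /\ p) = 1 − 0.381 = 0.619
(((q /\ q) /\ p) \/ p) \/ ~((p \/ p) /\ p) = max(0.381, 0.619) = 0.619

0.619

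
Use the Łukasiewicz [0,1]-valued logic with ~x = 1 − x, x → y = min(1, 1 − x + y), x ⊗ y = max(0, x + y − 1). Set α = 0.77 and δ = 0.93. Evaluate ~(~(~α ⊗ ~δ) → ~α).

~α = 1 − 0.77 = 0.23
~δ = 1 − 0.93 = 0.07
~α ⊗ ~δ = max(0, 0.23 + 0.07 − 1) = max(0, -0.70) = 0.00
~(~α ⊗ ~δ) = 1 − 0.00 = 1.00
~(~α ⊗ ~δ) → ~α = min(1, 1 − 1.00 + 0.23) = min(1, 0.23) = 0.23
~(~(~α ⊗ ~δ) → ~α) = 1 − 0.23 = 0.77

0.77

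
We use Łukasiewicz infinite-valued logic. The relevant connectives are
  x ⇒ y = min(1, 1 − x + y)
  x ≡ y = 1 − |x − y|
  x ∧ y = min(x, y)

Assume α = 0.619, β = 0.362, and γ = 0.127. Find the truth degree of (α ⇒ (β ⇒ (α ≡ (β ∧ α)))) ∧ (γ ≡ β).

β ∧ α = min(0.362, 0.619) = 0.362
α ≡ (β ∧ α) = 1 − |0.619 − 0.362| = 1 − 0.257 = 0.743
β ⇒ (α ≡ (β ∧ α)) = min(1, 1 − 0.362 + 0.743) = min(1, 1.381) = 1.000
α ⇒ (β ⇒ (α ≡ (β ∧ α))) = min(1, 1 − 0.619 + 1.000) = min(1, 1.381) = 1.000
γ ≡ β = 1 − |0.127 − 0.362| = 1 − 0.235 = 0.765
(α ⇒ (β ⇒ (α ≡ (β ∧ α)))) ∧ (γ ≡ β) = min(1.000, 0.765) = 0.765

0.765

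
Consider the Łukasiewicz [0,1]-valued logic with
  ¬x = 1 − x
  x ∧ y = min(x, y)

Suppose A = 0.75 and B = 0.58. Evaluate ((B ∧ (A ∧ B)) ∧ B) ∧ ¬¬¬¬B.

A ∧ B = min(0.75, 0.58) = 0.58
B ∧ (A ∧ B) = min(0.58, 0.58) = 0.58
(B ∧ (A ∧ B)) ∧ B = min(0.58, 0.58) = 0.58
¬B = 1 − 0.58 = 0.42
¬¬B = 1 − 0.42 = 0.58
¬¬¬B = 1 − 0.58 = 0.42
¬¬¬¬B = 1 − 0.42 = 0.58
((B ∧ (A ∧ B)) ∧ B) ∧ ¬¬¬¬B = min(0.58, 0.58) = 0.58

0.58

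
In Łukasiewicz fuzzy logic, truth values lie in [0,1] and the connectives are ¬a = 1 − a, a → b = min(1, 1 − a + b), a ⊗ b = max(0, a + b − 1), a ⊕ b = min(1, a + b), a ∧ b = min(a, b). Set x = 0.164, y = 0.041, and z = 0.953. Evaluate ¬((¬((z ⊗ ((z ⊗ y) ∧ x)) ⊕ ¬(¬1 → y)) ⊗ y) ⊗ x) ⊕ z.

1.000

z ⊗ y = max(0, 0.953 + 0.041 − 1) = max(0, -0.006) = 0.000
(z ⊗ y) ∧ x = min(0.000, 0.164) = 0.000
z ⊗ ((z ⊗ y) ∧ x) = max(0, 0.953 + 0.000 − 1) = max(0, -0.047) = 0.000
¬1 = 1 − 1.000 = 0.000
¬1 → y = min(1, 1 − 0.000 + 0.041) = min(1, 1.041) = 1.000
¬(¬1 → y) = 1 − 1.000 = 0.000
(z ⊗ ((z ⊗ y) ∧ x)) ⊕ ¬(¬1 → y) = min(1, 0.000 + 0.000) = min(1, 0.000) = 0.000
¬((z ⊗ ((z ⊗ y) ∧ x)) ⊕ ¬(¬1 → y)) = 1 − 0.000 = 1.000
¬((z ⊗ ((z ⊗ y) ∧ x)) ⊕ ¬(¬1 → y)) ⊗ y = max(0, 1.000 + 0.041 − 1) = max(0, 0.041) = 0.041
(¬((z ⊗ ((z ⊗ y) ∧ x)) ⊕ ¬(¬1 → y)) ⊗ y) ⊗ x = max(0, 0.041 + 0.164 − 1) = max(0, -0.795) = 0.000
¬((¬((z ⊗ ((z ⊗ y) ∧ x)) ⊕ ¬(¬1 → y)) ⊗ y) ⊗ x) = 1 − 0.000 = 1.000
¬((¬((z ⊗ ((z ⊗ y) ∧ x)) ⊕ ¬(¬1 → y)) ⊗ y) ⊗ x) ⊕ z = min(1, 1.000 + 0.953) = min(1, 1.953) = 1.000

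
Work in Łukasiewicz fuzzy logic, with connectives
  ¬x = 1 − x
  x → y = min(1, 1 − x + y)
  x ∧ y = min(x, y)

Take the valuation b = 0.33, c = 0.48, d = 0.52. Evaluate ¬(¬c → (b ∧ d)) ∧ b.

¬c = 1 − 0.48 = 0.52
b ∧ d = min(0.33, 0.52) = 0.33
¬c → (b ∧ d) = min(1, 1 − 0.52 + 0.33) = min(1, 0.81) = 0.81
¬(¬c → (b ∧ d)) = 1 − 0.81 = 0.19
¬(¬c → (b ∧ d)) ∧ b = min(0.19, 0.33) = 0.19

0.19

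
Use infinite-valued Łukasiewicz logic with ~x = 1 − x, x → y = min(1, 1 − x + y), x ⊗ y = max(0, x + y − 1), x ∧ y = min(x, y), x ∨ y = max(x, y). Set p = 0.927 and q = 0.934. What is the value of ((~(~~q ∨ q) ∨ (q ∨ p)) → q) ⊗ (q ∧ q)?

~q = 1 − 0.934 = 0.066
~~q = 1 − 0.066 = 0.934
~~q ∨ q = max(0.934, 0.934) = 0.934
~(~~q ∨ q) = 1 − 0.934 = 0.066
q ∨ p = max(0.934, 0.927) = 0.934
~(~~q ∨ q) ∨ (q ∨ p) = max(0.066, 0.934) = 0.934
(~(~~q ∨ q) ∨ (q ∨ p)) → q = min(1, 1 − 0.934 + 0.934) = min(1, 1.000) = 1.000
q ∧ q = min(0.934, 0.934) = 0.934
((~(~~q ∨ q) ∨ (q ∨ p)) → q) ⊗ (q ∧ q) = max(0, 1.000 + 0.934 − 1) = max(0, 0.934) = 0.934

0.934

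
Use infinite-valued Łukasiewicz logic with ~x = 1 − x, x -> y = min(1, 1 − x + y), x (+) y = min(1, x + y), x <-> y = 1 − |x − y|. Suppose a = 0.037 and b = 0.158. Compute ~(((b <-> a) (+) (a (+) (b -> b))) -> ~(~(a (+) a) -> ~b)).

0.916

b <-> a = 1 − |0.158 − 0.037| = 1 − 0.121 = 0.879
b -> b = min(1, 1 − 0.158 + 0.158) = min(1, 1.000) = 1.000
a (+) (b -> b) = min(1, 0.037 + 1.000) = min(1, 1.037) = 1.000
(b <-> a) (+) (a (+) (b -> b)) = min(1, 0.879 + 1.000) = min(1, 1.879) = 1.000
a (+) a = min(1, 0.037 + 0.037) = min(1, 0.074) = 0.074
~(a (+) a) = 1 − 0.074 = 0.926
~b = 1 − 0.158 = 0.842
~(a (+) a) -> ~b = min(1, 1 − 0.926 + 0.842) = min(1, 0.916) = 0.916
~(~(a (+) a) -> ~b) = 1 − 0.916 = 0.084
((b <-> a) (+) (a (+) (b -> b))) -> ~(~(a (+) a) -> ~b) = min(1, 1 − 1.000 + 0.084) = min(1, 0.084) = 0.084
~(((b <-> a) (+) (a (+) (b -> b))) -> ~(~(a (+) a) -> ~b)) = 1 − 0.084 = 0.916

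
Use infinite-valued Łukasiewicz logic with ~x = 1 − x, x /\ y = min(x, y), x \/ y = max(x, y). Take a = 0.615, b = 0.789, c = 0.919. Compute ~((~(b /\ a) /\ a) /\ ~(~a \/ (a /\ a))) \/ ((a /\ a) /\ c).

0.615

b /\ a = min(0.789, 0.615) = 0.615
~(b /\ a) = 1 − 0.615 = 0.385
~(b /\ a) /\ a = min(0.385, 0.615) = 0.385
~a = 1 − 0.615 = 0.385
a /\ a = min(0.615, 0.615) = 0.615
~a \/ (a /\ a) = max(0.385, 0.615) = 0.615
~(~a \/ (a /\ a)) = 1 − 0.615 = 0.385
(~(b /\ a) /\ a) /\ ~(~a \/ (a /\ a)) = min(0.385, 0.385) = 0.385
~((~(b /\ a) /\ a) /\ ~(~a \/ (a /\ a))) = 1 − 0.385 = 0.615
(a /\ a) /\ c = min(0.615, 0.919) = 0.615
~((~(b /\ a) /\ a) /\ ~(~a \/ (a /\ a))) \/ ((a /\ a) /\ c) = max(0.615, 0.615) = 0.615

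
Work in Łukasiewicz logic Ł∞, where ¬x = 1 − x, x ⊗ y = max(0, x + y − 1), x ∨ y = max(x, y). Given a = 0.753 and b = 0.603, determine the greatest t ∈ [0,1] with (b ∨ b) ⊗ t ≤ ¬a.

0.644

b ∨ b = max(0.603, 0.603) = 0.603
So the left factor is b ∨ b = 0.603.
¬a = 1 − 0.753 = 0.247
So the right-hand bound is ¬a = 0.247.
The residuum of the Łukasiewicz t-norm gives the supremum: min(1, 1 − 0.603 + 0.247).
1 − 0.603 + 0.247 = 0.644, so t = min(1, 0.644) = 0.644.
Check: 0.603 ⊗ 0.644 = max(0, 0.247) = 0.247 ≤ 0.247.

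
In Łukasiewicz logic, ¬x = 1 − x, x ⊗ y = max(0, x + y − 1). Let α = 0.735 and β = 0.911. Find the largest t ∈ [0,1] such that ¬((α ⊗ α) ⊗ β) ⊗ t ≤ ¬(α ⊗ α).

0.911

α ⊗ α = max(0, 0.735 + 0.735 − 1) = max(0, 0.470) = 0.470
(α ⊗ α) ⊗ β = max(0, 0.470 + 0.911 − 1) = max(0, 0.381) = 0.381
¬((α ⊗ α) ⊗ β) = 1 − 0.381 = 0.619
So the left factor is ¬((α ⊗ α) ⊗ β) = 0.619.
¬(α ⊗ α) = 1 − 0.470 = 0.530
So the right-hand bound is ¬(α ⊗ α) = 0.530.
The residuum of the Łukasiewicz t-norm gives the supremum: min(1, 1 − 0.619 + 0.530).
1 − 0.619 + 0.530 = 0.911, so t = min(1, 0.911) = 0.911.
Check: 0.619 ⊗ 0.911 = max(0, 0.530) = 0.530 ≤ 0.530.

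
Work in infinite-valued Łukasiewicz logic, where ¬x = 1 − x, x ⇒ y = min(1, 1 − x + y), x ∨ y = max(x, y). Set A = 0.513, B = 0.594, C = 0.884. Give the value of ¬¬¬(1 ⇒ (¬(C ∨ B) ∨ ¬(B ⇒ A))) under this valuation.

0.884

C ∨ B = max(0.884, 0.594) = 0.884
¬(C ∨ B) = 1 − 0.884 = 0.116
B ⇒ A = min(1, 1 − 0.594 + 0.513) = min(1, 0.919) = 0.919
¬(B ⇒ A) = 1 − 0.919 = 0.081
¬(C ∨ B) ∨ ¬(B ⇒ A) = max(0.116, 0.081) = 0.116
1 ⇒ (¬(C ∨ B) ∨ ¬(B ⇒ A)) = min(1, 1 − 1.000 + 0.116) = min(1, 0.116) = 0.116
¬(1 ⇒ (¬(C ∨ B) ∨ ¬(B ⇒ A))) = 1 − 0.116 = 0.884
¬¬(1 ⇒ (¬(C ∨ B) ∨ ¬(B ⇒ A))) = 1 − 0.884 = 0.116
¬¬¬(1 ⇒ (¬(C ∨ B) ∨ ¬(B ⇒ A))) = 1 − 0.116 = 0.884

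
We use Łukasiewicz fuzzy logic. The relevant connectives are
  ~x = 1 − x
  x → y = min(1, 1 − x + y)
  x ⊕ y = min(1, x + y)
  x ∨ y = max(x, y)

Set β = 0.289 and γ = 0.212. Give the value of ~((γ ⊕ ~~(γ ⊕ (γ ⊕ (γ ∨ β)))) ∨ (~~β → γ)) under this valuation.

0.075

γ ∨ β = max(0.212, 0.289) = 0.289
γ ⊕ (γ ∨ β) = min(1, 0.212 + 0.289) = min(1, 0.501) = 0.501
γ ⊕ (γ ⊕ (γ ∨ β)) = min(1, 0.212 + 0.501) = min(1, 0.713) = 0.713
~(γ ⊕ (γ ⊕ (γ ∨ β))) = 1 − 0.713 = 0.287
~~(γ ⊕ (γ ⊕ (γ ∨ β))) = 1 − 0.287 = 0.713
γ ⊕ ~~(γ ⊕ (γ ⊕ (γ ∨ β))) = min(1, 0.212 + 0.713) = min(1, 0.925) = 0.925
~β = 1 − 0.289 = 0.711
~~β = 1 − 0.711 = 0.289
~~β → γ = min(1, 1 − 0.289 + 0.212) = min(1, 0.923) = 0.923
(γ ⊕ ~~(γ ⊕ (γ ⊕ (γ ∨ β)))) ∨ (~~β → γ) = max(0.925, 0.923) = 0.925
~((γ ⊕ ~~(γ ⊕ (γ ⊕ (γ ∨ β)))) ∨ (~~β → γ)) = 1 − 0.925 = 0.075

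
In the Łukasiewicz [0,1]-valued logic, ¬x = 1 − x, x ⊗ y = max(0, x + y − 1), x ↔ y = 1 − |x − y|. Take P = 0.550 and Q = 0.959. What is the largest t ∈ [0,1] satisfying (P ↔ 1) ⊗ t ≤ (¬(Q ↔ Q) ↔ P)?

P ↔ 1 = 1 − |0.550 − 1.000| = 1 − 0.450 = 0.550
So the left factor is P ↔ 1 = 0.550.
Q ↔ Q = 1 − |0.959 − 0.959| = 1 − 0.000 = 1.000
¬(Q ↔ Q) = 1 − 1.000 = 0.000
¬(Q ↔ Q) ↔ P = 1 − |0.000 − 0.550| = 1 − 0.550 = 0.450
So the right-hand bound is ¬(Q ↔ Q) ↔ P = 0.450.
The residuum of the Łukasiewicz t-norm gives the supremum: min(1, 1 − 0.550 + 0.450).
1 − 0.550 + 0.450 = 0.900, so t = min(1, 0.900) = 0.900.
Check: 0.550 ⊗ 0.900 = max(0, 0.450) = 0.450 ≤ 0.450.

0.900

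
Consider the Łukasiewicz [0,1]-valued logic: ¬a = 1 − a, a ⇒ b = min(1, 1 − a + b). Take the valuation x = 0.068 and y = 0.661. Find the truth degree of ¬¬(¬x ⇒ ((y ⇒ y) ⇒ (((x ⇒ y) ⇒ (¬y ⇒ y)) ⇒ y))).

¬x = 1 − 0.068 = 0.932
y ⇒ y = min(1, 1 − 0.661 + 0.661) = min(1, 1.000) = 1.000
x ⇒ y = min(1, 1 − 0.068 + 0.661) = min(1, 1.593) = 1.000
¬y = 1 − 0.661 = 0.339
¬y ⇒ y = min(1, 1 − 0.339 + 0.661) = min(1, 1.322) = 1.000
(x ⇒ y) ⇒ (¬y ⇒ y) = min(1, 1 − 1.000 + 1.000) = min(1, 1.000) = 1.000
((x ⇒ y) ⇒ (¬y ⇒ y)) ⇒ y = min(1, 1 − 1.000 + 0.661) = min(1, 0.661) = 0.661
(y ⇒ y) ⇒ (((x ⇒ y) ⇒ (¬y ⇒ y)) ⇒ y) = min(1, 1 − 1.000 + 0.661) = min(1, 0.661) = 0.661
¬x ⇒ ((y ⇒ y) ⇒ (((x ⇒ y) ⇒ (¬y ⇒ y)) ⇒ y)) = min(1, 1 − 0.932 + 0.661) = min(1, 0.729) = 0.729
¬(¬x ⇒ ((y ⇒ y) ⇒ (((x ⇒ y) ⇒ (¬y ⇒ y)) ⇒ y))) = 1 − 0.729 = 0.271
¬¬(¬x ⇒ ((y ⇒ y) ⇒ (((x ⇒ y) ⇒ (¬y ⇒ y)) ⇒ y))) = 1 − 0.271 = 0.729

0.729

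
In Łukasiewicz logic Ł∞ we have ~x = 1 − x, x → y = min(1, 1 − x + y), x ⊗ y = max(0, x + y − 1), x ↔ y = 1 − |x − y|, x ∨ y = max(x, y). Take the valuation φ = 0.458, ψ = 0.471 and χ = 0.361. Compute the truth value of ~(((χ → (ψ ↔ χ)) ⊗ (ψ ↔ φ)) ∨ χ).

ψ ↔ χ = 1 − |0.471 − 0.361| = 1 − 0.110 = 0.890
χ → (ψ ↔ χ) = min(1, 1 − 0.361 + 0.890) = min(1, 1.529) = 1.000
ψ ↔ φ = 1 − |0.471 − 0.458| = 1 − 0.013 = 0.987
(χ → (ψ ↔ χ)) ⊗ (ψ ↔ φ) = max(0, 1.000 + 0.987 − 1) = max(0, 0.987) = 0.987
((χ → (ψ ↔ χ)) ⊗ (ψ ↔ φ)) ∨ χ = max(0.987, 0.361) = 0.987
~(((χ → (ψ ↔ χ)) ⊗ (ψ ↔ φ)) ∨ χ) = 1 − 0.987 = 0.013

0.013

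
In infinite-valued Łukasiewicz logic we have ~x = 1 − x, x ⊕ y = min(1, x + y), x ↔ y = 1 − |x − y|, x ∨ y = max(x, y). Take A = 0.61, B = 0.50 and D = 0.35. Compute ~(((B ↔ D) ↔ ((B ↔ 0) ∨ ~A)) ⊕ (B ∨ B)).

0.00

B ↔ D = 1 − |0.50 − 0.35| = 1 − 0.15 = 0.85
B ↔ 0 = 1 − |0.50 − 0.00| = 1 − 0.50 = 0.50
~A = 1 − 0.61 = 0.39
(B ↔ 0) ∨ ~A = max(0.50, 0.39) = 0.50
(B ↔ D) ↔ ((B ↔ 0) ∨ ~A) = 1 − |0.85 − 0.50| = 1 − 0.35 = 0.65
B ∨ B = max(0.50, 0.50) = 0.50
((B ↔ D) ↔ ((B ↔ 0) ∨ ~A)) ⊕ (B ∨ B) = min(1, 0.65 + 0.50) = min(1, 1.15) = 1.00
~(((B ↔ D) ↔ ((B ↔ 0) ∨ ~A)) ⊕ (B ∨ B)) = 1 − 1.00 = 0.00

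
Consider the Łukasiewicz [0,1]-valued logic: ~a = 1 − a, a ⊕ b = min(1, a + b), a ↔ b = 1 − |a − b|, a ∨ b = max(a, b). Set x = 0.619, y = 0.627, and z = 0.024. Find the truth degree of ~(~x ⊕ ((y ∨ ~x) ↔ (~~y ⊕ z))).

0.000

~x = 1 − 0.619 = 0.381
y ∨ ~x = max(0.627, 0.381) = 0.627
~y = 1 − 0.627 = 0.373
~~y = 1 − 0.373 = 0.627
~~y ⊕ z = min(1, 0.627 + 0.024) = min(1, 0.651) = 0.651
(y ∨ ~x) ↔ (~~y ⊕ z) = 1 − |0.627 − 0.651| = 1 − 0.024 = 0.976
~x ⊕ ((y ∨ ~x) ↔ (~~y ⊕ z)) = min(1, 0.381 + 0.976) = min(1, 1.357) = 1.000
~(~x ⊕ ((y ∨ ~x) ↔ (~~y ⊕ z))) = 1 − 1.000 = 0.000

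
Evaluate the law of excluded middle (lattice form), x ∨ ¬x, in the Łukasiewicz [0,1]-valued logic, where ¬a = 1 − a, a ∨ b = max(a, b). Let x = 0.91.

¬x = 1 − 0.91 = 0.09
x ∨ ¬x = max(0.91, 0.09) = 0.91
(The value 0.91 < 1 shows this instance is not satisfied; not a Ł∞-tautology — its value is max(a, 1−a).)

0.91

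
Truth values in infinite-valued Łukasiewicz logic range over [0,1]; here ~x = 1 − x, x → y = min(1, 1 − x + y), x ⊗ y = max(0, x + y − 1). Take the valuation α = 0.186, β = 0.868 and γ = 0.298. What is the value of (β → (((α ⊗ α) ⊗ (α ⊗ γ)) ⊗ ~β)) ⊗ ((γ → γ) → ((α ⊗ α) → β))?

0.132

α ⊗ α = max(0, 0.186 + 0.186 − 1) = max(0, -0.628) = 0.000
α ⊗ γ = max(0, 0.186 + 0.298 − 1) = max(0, -0.516) = 0.000
(α ⊗ α) ⊗ (α ⊗ γ) = max(0, 0.000 + 0.000 − 1) = max(0, -1.000) = 0.000
~β = 1 − 0.868 = 0.132
((α ⊗ α) ⊗ (α ⊗ γ)) ⊗ ~β = max(0, 0.000 + 0.132 − 1) = max(0, -0.868) = 0.000
β → (((α ⊗ α) ⊗ (α ⊗ γ)) ⊗ ~β) = min(1, 1 − 0.868 + 0.000) = min(1, 0.132) = 0.132
γ → γ = min(1, 1 − 0.298 + 0.298) = min(1, 1.000) = 1.000
(α ⊗ α) → β = min(1, 1 − 0.000 + 0.868) = min(1, 1.868) = 1.000
(γ → γ) → ((α ⊗ α) → β) = min(1, 1 − 1.000 + 1.000) = min(1, 1.000) = 1.000
(β → (((α ⊗ α) ⊗ (α ⊗ γ)) ⊗ ~β)) ⊗ ((γ → γ) → ((α ⊗ α) → β)) = max(0, 0.132 + 1.000 − 1) = max(0, 0.132) = 0.132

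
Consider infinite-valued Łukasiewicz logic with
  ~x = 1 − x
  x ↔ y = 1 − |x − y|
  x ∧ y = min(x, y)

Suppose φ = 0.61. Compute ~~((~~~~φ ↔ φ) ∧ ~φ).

0.39

~φ = 1 − 0.61 = 0.39
~~φ = 1 − 0.39 = 0.61
~~~φ = 1 − 0.61 = 0.39
~~~~φ = 1 − 0.39 = 0.61
~~~~φ ↔ φ = 1 − |0.61 − 0.61| = 1 − 0.00 = 1.00
(~~~~φ ↔ φ) ∧ ~φ = min(1.00, 0.39) = 0.39
~((~~~~φ ↔ φ) ∧ ~φ) = 1 − 0.39 = 0.61
~~((~~~~φ ↔ φ) ∧ ~φ) = 1 − 0.61 = 0.39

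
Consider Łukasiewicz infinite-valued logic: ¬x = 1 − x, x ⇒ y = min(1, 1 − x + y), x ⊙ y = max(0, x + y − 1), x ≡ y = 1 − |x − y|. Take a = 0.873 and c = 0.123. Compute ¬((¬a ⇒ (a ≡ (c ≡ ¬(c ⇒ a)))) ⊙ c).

¬a = 1 − 0.873 = 0.127
c ⇒ a = min(1, 1 − 0.123 + 0.873) = min(1, 1.750) = 1.000
¬(c ⇒ a) = 1 − 1.000 = 0.000
c ≡ ¬(c ⇒ a) = 1 − |0.123 − 0.000| = 1 − 0.123 = 0.877
a ≡ (c ≡ ¬(c ⇒ a)) = 1 − |0.873 − 0.877| = 1 − 0.004 = 0.996
¬a ⇒ (a ≡ (c ≡ ¬(c ⇒ a))) = min(1, 1 − 0.127 + 0.996) = min(1, 1.869) = 1.000
(¬a ⇒ (a ≡ (c ≡ ¬(c ⇒ a)))) ⊙ c = max(0, 1.000 + 0.123 − 1) = max(0, 0.123) = 0.123
¬((¬a ⇒ (a ≡ (c ≡ ¬(c ⇒ a)))) ⊙ c) = 1 − 0.123 = 0.877

0.877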